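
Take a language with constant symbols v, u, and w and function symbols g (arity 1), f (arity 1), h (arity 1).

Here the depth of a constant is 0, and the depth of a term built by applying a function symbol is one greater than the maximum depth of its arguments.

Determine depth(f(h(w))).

2

depth(h(w)) = 1 + depth(w) = 1 + 0 = 1
depth(f(h(w))) = 1 + depth(h(w)) = 1 + 1 = 2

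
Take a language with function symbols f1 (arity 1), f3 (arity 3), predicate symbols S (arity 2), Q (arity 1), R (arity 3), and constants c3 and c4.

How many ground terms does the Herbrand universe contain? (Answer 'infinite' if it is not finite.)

infinite

The signature has at least one function symbol (f1, arity 1) and at least one constant (c3).
Iterating f1 gives infinitely many distinct ground terms: c3, f1(c3), f1(f1(c3)), ...
So the Herbrand universe is infinite.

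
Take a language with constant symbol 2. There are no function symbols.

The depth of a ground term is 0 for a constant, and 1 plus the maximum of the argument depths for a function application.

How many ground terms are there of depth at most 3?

With no function symbols every ground term is a constant, so there is exactly 1 ground term at every depth bound.
N_0 = 1
N_1 = 1
N_2 = 1
N_3 = 1
Explicitly: 2.

1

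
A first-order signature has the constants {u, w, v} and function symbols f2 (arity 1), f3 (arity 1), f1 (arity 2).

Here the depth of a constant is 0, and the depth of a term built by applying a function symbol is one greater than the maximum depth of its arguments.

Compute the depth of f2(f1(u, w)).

2

depth(f1(u, w)) = 1 + max(0, 0) = 1
depth(f2(f1(u, w))) = 1 + depth(f1(u, w)) = 1 + 1 = 2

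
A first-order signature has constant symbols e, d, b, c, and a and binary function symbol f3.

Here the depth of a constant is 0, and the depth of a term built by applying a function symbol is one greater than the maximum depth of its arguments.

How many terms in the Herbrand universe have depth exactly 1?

25

Let N_k count ground terms of depth at most k. Each non-constant term of depth ≤ k is some function symbol applied to depth-≤(k−1) arguments, giving N_k = 5 + N_{k-1}^2.
N_0 = 5
N_1 = 5 + 5^2 = 30
Terms of depth exactly 1: N_1 − N_0 = 30 − 5 = 25.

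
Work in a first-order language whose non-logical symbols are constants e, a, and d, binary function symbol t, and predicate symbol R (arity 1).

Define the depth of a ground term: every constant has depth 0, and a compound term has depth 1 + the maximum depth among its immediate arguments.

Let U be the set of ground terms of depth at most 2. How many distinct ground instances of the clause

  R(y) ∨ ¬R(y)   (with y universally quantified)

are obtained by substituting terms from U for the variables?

Ground terms of depth ≤ 2:
  Write N_k for the number of ground terms of depth ≤ k. A term of depth ≤ k is either a constant or a function symbol applied to arguments of depth ≤ k−1, so N_k = 3 + N_{k-1}^2.
  N_0 = 3
  N_1 = 3 + 3^2 = 12
  N_2 = 3 + 12^2 = 147
So there are 147 ground terms available for substitution.
The body mentions the single quantified variable y; since ground terms form a free algebra, no two substitutions collapse to the same formula.
Number of ground instances = 147.

147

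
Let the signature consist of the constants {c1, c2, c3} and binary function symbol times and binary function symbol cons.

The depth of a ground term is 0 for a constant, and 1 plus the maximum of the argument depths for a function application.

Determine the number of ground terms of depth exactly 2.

Let N_k count ground terms of depth at most k. Each non-constant term of depth ≤ k is some function symbol applied to depth-≤(k−1) arguments, giving N_k = 3 + N_{k-1}^2 + N_{k-1}^2.
N_0 = 3
N_1 = 3 + 3^2 + 3^2 = 21
N_2 = 3 + 21^2 + 21^2 = 885
Terms of depth exactly 2: N_2 − N_1 = 885 − 21 = 864.

864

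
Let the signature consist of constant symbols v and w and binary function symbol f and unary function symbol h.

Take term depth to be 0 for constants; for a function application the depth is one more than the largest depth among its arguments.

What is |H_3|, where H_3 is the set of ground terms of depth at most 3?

Let N_k count ground terms of depth at most k. Each non-constant term of depth ≤ k is some function symbol applied to depth-≤(k−1) arguments, giving N_k = 2 + N_{k-1}^2 + N_{k-1}.
N_0 = 2
N_1 = 2 + 2^2 + 2 = 8
N_2 = 2 + 8^2 + 8 = 74
N_3 = 2 + 74^2 + 74 = 5552

5552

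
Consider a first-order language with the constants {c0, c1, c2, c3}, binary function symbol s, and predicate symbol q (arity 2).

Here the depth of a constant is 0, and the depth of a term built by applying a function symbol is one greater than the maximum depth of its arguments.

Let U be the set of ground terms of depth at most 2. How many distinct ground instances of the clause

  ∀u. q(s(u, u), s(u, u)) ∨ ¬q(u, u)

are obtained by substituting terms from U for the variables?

Ground terms of depth ≤ 2:
  Count level by level. With function symbols s/2, the terms of depth ≤ k are the 4 constants together with each function applied to depth-≤(k−1) tuples, so N_k = 4 + N_{k-1}^2.
  N_0 = 4
  N_1 = 4 + 4^2 = 20
  N_2 = 4 + 20^2 = 404
So there are 404 ground terms available for substitution.
The clause has 1 distinct variable (u), which appears in the body. In the free term algebra distinct substitutions yield syntactically distinct ground instances.
Number of ground instances = 404.

404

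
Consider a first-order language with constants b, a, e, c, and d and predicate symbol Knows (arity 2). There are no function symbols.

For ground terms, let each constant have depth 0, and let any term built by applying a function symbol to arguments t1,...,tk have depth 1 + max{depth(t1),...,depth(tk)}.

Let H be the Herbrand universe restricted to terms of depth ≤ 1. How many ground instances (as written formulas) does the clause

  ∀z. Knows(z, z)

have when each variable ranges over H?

Ground terms of depth ≤ 1:
  With no function symbols every ground term is a constant, so there are exactly 5 ground terms at every depth bound.
  N_0 = 5
  N_1 = 5
So there are 5 ground terms available for substitution.
The variable z ranges independently over the available ground terms, and distinct assignments produce distinct instances.
Number of ground instances = 5.

5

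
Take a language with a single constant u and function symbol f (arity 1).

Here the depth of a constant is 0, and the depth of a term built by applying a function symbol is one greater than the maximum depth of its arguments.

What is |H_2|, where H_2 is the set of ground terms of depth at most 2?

3

Let N_k count ground terms of depth at most k. Each non-constant term of depth ≤ k is some function symbol applied to depth-≤(k−1) arguments, giving N_k = 1 + N_{k-1}.
N_0 = 1
N_1 = 1 + 1 = 2
N_2 = 1 + 2 = 3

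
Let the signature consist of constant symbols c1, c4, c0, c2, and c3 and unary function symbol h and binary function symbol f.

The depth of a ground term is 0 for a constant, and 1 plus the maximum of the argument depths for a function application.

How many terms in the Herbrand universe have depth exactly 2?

Let N_k = |{terms of depth ≤ k}|. Then N_0 = 5 and N_k = 5 + N_{k-1} + N_{k-1}^2 for k ≥ 1 (one summand per function symbol, arity giving the exponent).
N_0 = 5
N_1 = 5 + 5 + 5^2 = 35
N_2 = 5 + 35 + 35^2 = 1265
Terms of depth exactly 2: N_2 − N_1 = 1265 − 35 = 1230.

1230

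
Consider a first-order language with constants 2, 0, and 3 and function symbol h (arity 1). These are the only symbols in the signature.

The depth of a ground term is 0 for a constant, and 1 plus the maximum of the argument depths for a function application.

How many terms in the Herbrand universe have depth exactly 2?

Write N_k for the number of ground terms of depth ≤ k. A term of depth ≤ k is either a constant or a function symbol applied to arguments of depth ≤ k−1, so N_k = 3 + N_{k-1}.
N_0 = 3
N_1 = 3 + 3 = 6
N_2 = 3 + 6 = 9
Terms of depth exactly 2: N_2 − N_1 = 9 − 6 = 3.

3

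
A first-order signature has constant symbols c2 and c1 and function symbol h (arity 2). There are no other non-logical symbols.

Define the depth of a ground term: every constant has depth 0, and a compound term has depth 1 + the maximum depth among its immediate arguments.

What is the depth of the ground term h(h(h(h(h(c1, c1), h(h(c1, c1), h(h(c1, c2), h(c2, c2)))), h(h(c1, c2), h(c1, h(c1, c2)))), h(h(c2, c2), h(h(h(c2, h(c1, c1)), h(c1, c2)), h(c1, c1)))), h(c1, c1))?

7

depth(h(c1, c1)) = 1 + max(0, 0) = 1
depth(h(c1, c2)) = 1 + max(0, 0) = 1
depth(h(c2, c2)) = 1 + max(0, 0) = 1
depth(h(h(c1, c2), h(c2, c2))) = 1 + max(1, 1) = 2
depth(h(h(c1, c1), h(h(c1, c2), h(c2, c2)))) = 1 + max(1, 2) = 3
depth(h(h(c1, c1), h(h(c1, c1), h(h(c1, c2), h(c2, c2))))) = 1 + max(1, 3) = 4
depth(h(c1, h(c1, c2))) = 1 + max(0, 1) = 2
depth(h(h(c1, c2), h(c1, h(c1, c2)))) = 1 + max(1, 2) = 3
depth(h(h(h(c1, c1), h(h(c1, c1), h(h(c1, c2), h(c2, c2)))), h(h(c1, c2), h(c1, h(c1, c2))))) = 1 + max(4, 3) = 5
depth(h(c2, h(c1, c1))) = 1 + max(0, 1) = 2
depth(h(h(c2, h(c1, c1)), h(c1, c2))) = 1 + max(2, 1) = 3
depth(h(h(h(c2, h(c1, c1)), h(c1, c2)), h(c1, c1))) = 1 + max(3, 1) = 4
depth(h(h(c2, c2), h(h(h(c2, h(c1, c1)), h(c1, c2)), h(c1, c1)))) = 1 + max(1, 4) = 5
depth(h(h(h(h(c1, c1), h(h(c1, c1), h(h(c1, c2), h(c2, c2)))), h(h(c1, c2), h(c1, h(c1, c2)))), h(h(c2, c2), h(h(h(c2, h(c1, c1)), h(c1, c2)), h(c1, c1))))) = 1 + max(5, 5) = 6
depth(h(h(h(h(h(c1, c1), h(h(c1, c1), h(h(c1, c2), h(c2, c2)))), h(h(c1, c2), h(c1, h(c1, c2)))), h(h(c2, c2), h(h(h(c2, h(c1, c1)), h(c1, c2)), h(c1, c1)))), h(c1, c1))) = 1 + max(6, 1) = 7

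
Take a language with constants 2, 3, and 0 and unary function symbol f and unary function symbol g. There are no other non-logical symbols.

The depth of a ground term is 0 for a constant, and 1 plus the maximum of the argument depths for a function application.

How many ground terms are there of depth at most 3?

45

If N_k denotes the number of depth-≤k ground terms, the 3 constants give N_0 = 3, and each function symbol of arity r contributes N_{k-1}^r new terms at level k: N_k = 3 + N_{k-1} + N_{k-1}.
N_0 = 3
N_1 = 3 + 3 + 3 = 9
N_2 = 3 + 9 + 9 = 21
N_3 = 3 + 21 + 21 = 45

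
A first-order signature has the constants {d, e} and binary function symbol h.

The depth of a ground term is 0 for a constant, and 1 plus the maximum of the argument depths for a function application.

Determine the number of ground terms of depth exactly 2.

Let N_k count ground terms of depth at most k. Each non-constant term of depth ≤ k is some function symbol applied to depth-≤(k−1) arguments, giving N_k = 2 + N_{k-1}^2.
N_0 = 2
N_1 = 2 + 2^2 = 6
N_2 = 2 + 6^2 = 38
Terms of depth exactly 2: N_2 − N_1 = 38 − 6 = 32.

32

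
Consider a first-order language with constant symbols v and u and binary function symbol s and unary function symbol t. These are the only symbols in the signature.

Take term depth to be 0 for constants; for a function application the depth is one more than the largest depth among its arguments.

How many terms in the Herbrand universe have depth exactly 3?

Let N_k = |{terms of depth ≤ k}|. Then N_0 = 2 and N_k = 2 + N_{k-1}^2 + N_{k-1} for k ≥ 1 (one summand per function symbol, arity giving the exponent).
N_0 = 2
N_1 = 2 + 2^2 + 2 = 8
N_2 = 2 + 8^2 + 8 = 74
N_3 = 2 + 74^2 + 74 = 5552
Terms of depth exactly 3: N_3 − N_2 = 5552 − 74 = 5478.

5478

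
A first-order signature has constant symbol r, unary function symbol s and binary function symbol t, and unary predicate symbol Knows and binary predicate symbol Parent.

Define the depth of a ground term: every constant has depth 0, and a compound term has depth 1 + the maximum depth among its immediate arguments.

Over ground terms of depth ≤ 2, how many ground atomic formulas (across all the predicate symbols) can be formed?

182

First count ground terms of depth ≤ 2.
Write N_k for the number of ground terms of depth ≤ k. A term of depth ≤ k is either a constant or a function symbol applied to arguments of depth ≤ k−1, so N_k = 1 + N_{k-1} + N_{k-1}^2.
N_0 = 1
N_1 = 1 + 1 + 1^2 = 3
N_2 = 1 + 3 + 3^2 = 13
So |H| = 13.
Ground atoms are formed by filling each argument slot of a predicate with a term from H, so an r-ary predicate gives |H|^r atoms:
  Knows: 13;  Parent: 13^2 = 169
Total ground atoms: 13 + 169 = 182.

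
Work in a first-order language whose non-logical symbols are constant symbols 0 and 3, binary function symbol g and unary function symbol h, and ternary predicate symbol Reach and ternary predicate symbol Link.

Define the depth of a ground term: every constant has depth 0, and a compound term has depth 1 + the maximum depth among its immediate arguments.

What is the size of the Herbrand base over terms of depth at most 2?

810448

First count ground terms of depth ≤ 2.
Let N_k = |{terms of depth ≤ k}|. Then N_0 = 2 and N_k = 2 + N_{k-1}^2 + N_{k-1} for k ≥ 1 (one summand per function symbol, arity giving the exponent).
N_0 = 2
N_1 = 2 + 2^2 + 2 = 8
N_2 = 2 + 8^2 + 8 = 74
So |H| = 74.
For each predicate symbol, the number of ground atoms is |H| raised to its arity; summing:
  Reach: 74^3 = 405224;  Link: 74^3 = 405224
Total ground atoms: 405224 + 405224 = 810448.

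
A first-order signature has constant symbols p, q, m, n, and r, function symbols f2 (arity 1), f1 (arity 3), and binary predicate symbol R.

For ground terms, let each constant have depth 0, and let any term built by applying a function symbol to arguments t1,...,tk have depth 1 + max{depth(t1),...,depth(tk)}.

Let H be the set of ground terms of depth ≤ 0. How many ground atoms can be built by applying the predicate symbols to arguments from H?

First count ground terms of depth ≤ 0.
Write N_k for the number of ground terms of depth ≤ k. A term of depth ≤ k is either a constant or a function symbol applied to arguments of depth ≤ k−1, so N_k = 5 + N_{k-1} + N_{k-1}^3.
N_0 = 5
Explicitly: p, q, m, n, r.
So |H| = 5.
Each predicate of arity r yields |H|^r ground atoms (one per choice of an r-tuple from H):
  R: 5^2 = 25
Total ground atoms: 25.

25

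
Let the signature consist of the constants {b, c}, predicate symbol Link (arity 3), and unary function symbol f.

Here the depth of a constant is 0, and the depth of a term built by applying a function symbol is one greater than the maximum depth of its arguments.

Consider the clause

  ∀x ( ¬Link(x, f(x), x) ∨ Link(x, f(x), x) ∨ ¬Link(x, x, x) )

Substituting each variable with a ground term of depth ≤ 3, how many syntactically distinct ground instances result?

Ground terms of depth ≤ 3:
  If N_k denotes the number of depth-≤k ground terms, the 2 constants give N_0 = 2, and each function symbol of arity r contributes N_{k-1}^r new terms at level k: N_k = 2 + N_{k-1}.
  N_0 = 2
  N_1 = 2 + 2 = 4
  N_2 = 2 + 4 = 6
  N_3 = 2 + 6 = 8
  Explicitly: b, c, f(b), f(c), f(f(b)), f(f(c)), f(f(f(b))), f(f(f(c))).
So there are 8 ground terms available for substitution.
There is 1 variable to instantiate (x),  occurring in at least one literal, so different choices give different ground instances.
Number of ground instances = 8.

8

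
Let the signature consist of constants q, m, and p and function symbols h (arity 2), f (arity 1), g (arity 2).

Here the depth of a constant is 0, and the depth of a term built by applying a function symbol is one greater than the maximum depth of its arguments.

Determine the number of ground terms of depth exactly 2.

1155

If N_k denotes the number of depth-≤k ground terms, the 3 constants give N_0 = 3, and each function symbol of arity r contributes N_{k-1}^r new terms at level k: N_k = 3 + N_{k-1}^2 + N_{k-1} + N_{k-1}^2.
N_0 = 3
N_1 = 3 + 3^2 + 3 + 3^2 = 24
N_2 = 3 + 24^2 + 24 + 24^2 = 1179
Terms of depth exactly 2: N_2 − N_1 = 1179 − 24 = 1155.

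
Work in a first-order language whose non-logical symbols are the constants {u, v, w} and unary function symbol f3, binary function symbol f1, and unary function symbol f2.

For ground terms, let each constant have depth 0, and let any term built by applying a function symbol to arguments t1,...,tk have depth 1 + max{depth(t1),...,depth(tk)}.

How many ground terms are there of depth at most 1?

18

Write N_k for the number of ground terms of depth ≤ k. A term of depth ≤ k is either a constant or a function symbol applied to arguments of depth ≤ k−1, so N_k = 3 + N_{k-1} + N_{k-1}^2 + N_{k-1}.
N_0 = 3
N_1 = 3 + 3 + 3^2 + 3 = 18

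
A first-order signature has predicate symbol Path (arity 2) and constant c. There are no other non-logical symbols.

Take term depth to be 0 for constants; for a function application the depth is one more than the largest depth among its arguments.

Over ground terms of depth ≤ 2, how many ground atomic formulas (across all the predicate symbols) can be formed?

First count ground terms of depth ≤ 2.
With no function symbols every ground term is a constant, so there is exactly 1 ground term at every depth bound.
N_0 = 1
N_1 = 1
N_2 = 1
So |H| = 1.
For each predicate symbol, the number of ground atoms is |H| raised to its arity; summing:
  Path: 1^2 = 1
Total ground atoms: 1.

1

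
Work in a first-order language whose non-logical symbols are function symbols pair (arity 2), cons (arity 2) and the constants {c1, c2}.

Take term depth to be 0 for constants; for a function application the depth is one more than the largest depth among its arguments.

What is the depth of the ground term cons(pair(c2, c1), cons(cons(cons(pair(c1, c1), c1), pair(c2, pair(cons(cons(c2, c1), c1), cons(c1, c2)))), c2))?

7

depth(pair(c2, c1)) = 1 + max(0, 0) = 1
depth(pair(c1, c1)) = 1 + max(0, 0) = 1
depth(cons(pair(c1, c1), c1)) = 1 + max(1, 0) = 2
depth(cons(c2, c1)) = 1 + max(0, 0) = 1
depth(cons(cons(c2, c1), c1)) = 1 + max(1, 0) = 2
depth(cons(c1, c2)) = 1 + max(0, 0) = 1
depth(pair(cons(cons(c2, c1), c1), cons(c1, c2))) = 1 + max(2, 1) = 3
depth(pair(c2, pair(cons(cons(c2, c1), c1), cons(c1, c2)))) = 1 + max(0, 3) = 4
depth(cons(cons(pair(c1, c1), c1), pair(c2, pair(cons(cons(c2, c1), c1), cons(c1, c2))))) = 1 + max(2, 4) = 5
depth(cons(cons(cons(pair(c1, c1), c1), pair(c2, pair(cons(cons(c2, c1), c1), cons(c1, c2)))), c2)) = 1 + max(5, 0) = 6
depth(cons(pair(c2, c1), cons(cons(cons(pair(c1, c1), c1), pair(c2, pair(cons(cons(c2, c1), c1), cons(c1, c2)))), c2))) = 1 + max(1, 6) = 7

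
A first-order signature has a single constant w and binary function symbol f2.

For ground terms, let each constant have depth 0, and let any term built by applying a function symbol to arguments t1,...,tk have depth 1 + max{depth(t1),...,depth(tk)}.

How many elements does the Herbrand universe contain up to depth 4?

677

If N_k denotes the number of depth-≤k ground terms, the 1 constant gives N_0 = 1, and each function symbol of arity r contributes N_{k-1}^r new terms at level k: N_k = 1 + N_{k-1}^2.
N_0 = 1
N_1 = 1 + 1^2 = 2
N_2 = 1 + 2^2 = 5
N_3 = 1 + 5^2 = 26
N_4 = 1 + 26^2 = 677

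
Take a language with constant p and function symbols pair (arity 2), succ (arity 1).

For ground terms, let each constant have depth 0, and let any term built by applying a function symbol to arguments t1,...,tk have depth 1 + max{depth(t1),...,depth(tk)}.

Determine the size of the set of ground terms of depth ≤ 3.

183

Count level by level. With function symbols pair/2, succ/1, the terms of depth ≤ k are the 1 constant together with each function applied to depth-≤(k−1) tuples, so N_k = 1 + N_{k-1}^2 + N_{k-1}.
N_0 = 1
N_1 = 1 + 1^2 + 1 = 3
N_2 = 1 + 3^2 + 3 = 13
N_3 = 1 + 13^2 + 13 = 183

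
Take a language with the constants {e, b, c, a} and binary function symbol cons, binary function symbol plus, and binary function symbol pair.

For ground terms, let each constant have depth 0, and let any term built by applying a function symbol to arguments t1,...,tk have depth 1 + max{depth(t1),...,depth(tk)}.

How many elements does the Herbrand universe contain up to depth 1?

Let N_k count ground terms of depth at most k. Each non-constant term of depth ≤ k is some function symbol applied to depth-≤(k−1) arguments, giving N_k = 4 + N_{k-1}^2 + N_{k-1}^2 + N_{k-1}^2.
N_0 = 4
N_1 = 4 + 4^2 + 4^2 + 4^2 = 52

52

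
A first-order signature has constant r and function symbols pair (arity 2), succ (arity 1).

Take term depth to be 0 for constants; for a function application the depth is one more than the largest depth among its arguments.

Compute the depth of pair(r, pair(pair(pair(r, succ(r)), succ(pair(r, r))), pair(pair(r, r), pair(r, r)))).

depth(succ(r)) = 1 + depth(r) = 1 + 0 = 1
depth(pair(r, succ(r))) = 1 + max(0, 1) = 2
depth(pair(r, r)) = 1 + max(0, 0) = 1
depth(succ(pair(r, r))) = 1 + depth(pair(r, r)) = 1 + 1 = 2
depth(pair(pair(r, succ(r)), succ(pair(r, r)))) = 1 + max(2, 2) = 3
depth(pair(pair(r, r), pair(r, r))) = 1 + max(1, 1) = 2
depth(pair(pair(pair(r, succ(r)), succ(pair(r, r))), pair(pair(r, r), pair(r, r)))) = 1 + max(3, 2) = 4
depth(pair(r, pair(pair(pair(r, succ(r)), succ(pair(r, r))), pair(pair(r, r), pair(r, r))))) = 1 + max(0, 4) = 5

5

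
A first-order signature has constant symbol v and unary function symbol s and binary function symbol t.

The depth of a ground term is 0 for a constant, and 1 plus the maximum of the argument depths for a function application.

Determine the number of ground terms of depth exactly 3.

Let N_k count ground terms of depth at most k. Each non-constant term of depth ≤ k is some function symbol applied to depth-≤(k−1) arguments, giving N_k = 1 + N_{k-1} + N_{k-1}^2.
N_0 = 1
N_1 = 1 + 1 + 1^2 = 3
N_2 = 1 + 3 + 3^2 = 13
N_3 = 1 + 13 + 13^2 = 183
Terms of depth exactly 3: N_3 − N_2 = 183 − 13 = 170.

170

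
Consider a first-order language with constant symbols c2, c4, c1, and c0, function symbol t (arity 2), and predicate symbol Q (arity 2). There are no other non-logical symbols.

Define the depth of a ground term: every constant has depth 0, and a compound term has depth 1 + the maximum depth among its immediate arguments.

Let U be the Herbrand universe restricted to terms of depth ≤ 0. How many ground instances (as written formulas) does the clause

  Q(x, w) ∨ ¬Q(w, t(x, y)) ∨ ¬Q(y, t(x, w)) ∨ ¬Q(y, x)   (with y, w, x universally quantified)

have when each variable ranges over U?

64

Ground terms of depth ≤ 0:
  Let N_k count ground terms of depth at most k. Each non-constant term of depth ≤ k is some function symbol applied to depth-≤(k−1) arguments, giving N_k = 4 + N_{k-1}^2.
  N_0 = 4
  Explicitly: c2, c4, c1, c0.
So there are 4 ground terms available for substitution.
The clause has 3 distinct variables (y, w, x), each appearing in the body. In the free term algebra distinct substitutions yield syntactically distinct ground instances.
Number of ground instances = 4^3 = 64.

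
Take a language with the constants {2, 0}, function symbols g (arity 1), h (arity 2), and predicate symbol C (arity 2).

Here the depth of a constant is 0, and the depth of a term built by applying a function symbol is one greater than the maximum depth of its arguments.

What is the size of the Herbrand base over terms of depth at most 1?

First count ground terms of depth ≤ 1.
Count level by level. With function symbols g/1, h/2, the terms of depth ≤ k are the 2 constants together with each function applied to depth-≤(k−1) tuples, so N_k = 2 + N_{k-1} + N_{k-1}^2.
N_0 = 2
N_1 = 2 + 2 + 2^2 = 8
So |H| = 8.
For each predicate symbol, the number of ground atoms is |H| raised to its arity; summing:
  C: 8^2 = 64
Total ground atoms: 64.

64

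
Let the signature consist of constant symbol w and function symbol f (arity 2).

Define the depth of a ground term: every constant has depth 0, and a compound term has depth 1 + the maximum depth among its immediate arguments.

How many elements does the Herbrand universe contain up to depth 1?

Let N_k count ground terms of depth at most k. Each non-constant term of depth ≤ k is some function symbol applied to depth-≤(k−1) arguments, giving N_k = 1 + N_{k-1}^2.
N_0 = 1
N_1 = 1 + 1^2 = 2
Explicitly: w, f(w, w).

2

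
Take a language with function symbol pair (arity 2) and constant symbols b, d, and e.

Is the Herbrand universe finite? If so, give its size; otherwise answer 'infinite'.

infinite

The signature has at least one function symbol (pair, arity 2) and at least one constant (b).
Iterating pair gives infinitely many distinct ground terms: b, pair(b, b), pair(pair(b, b), pair(b, b)), ...
So the Herbrand universe is infinite.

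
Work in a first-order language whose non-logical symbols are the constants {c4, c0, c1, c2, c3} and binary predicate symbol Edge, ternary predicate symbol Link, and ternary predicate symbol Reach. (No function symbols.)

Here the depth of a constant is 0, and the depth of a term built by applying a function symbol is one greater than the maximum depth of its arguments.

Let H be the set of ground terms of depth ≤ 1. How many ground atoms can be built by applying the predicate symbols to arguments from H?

First count ground terms of depth ≤ 1.
With no function symbols every ground term is a constant, so there are exactly 5 ground terms at every depth bound.
N_0 = 5
N_1 = 5
Explicitly: c4, c0, c1, c2, c3.
So |H| = 5.
Each predicate of arity r yields |H|^r ground atoms (one per choice of an r-tuple from H):
  Edge: 5^2 = 25;  Link: 5^3 = 125;  Reach: 5^3 = 125
Total ground atoms: 25 + 125 + 125 = 275.

275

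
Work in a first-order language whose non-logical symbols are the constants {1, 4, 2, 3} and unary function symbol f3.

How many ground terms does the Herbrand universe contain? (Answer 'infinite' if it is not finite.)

The signature has at least one function symbol (f3, arity 1) and at least one constant (1).
Iterating f3 gives infinitely many distinct ground terms: 1, f3(1), f3(f3(1)), ...
So the Herbrand universe is infinite.

infinite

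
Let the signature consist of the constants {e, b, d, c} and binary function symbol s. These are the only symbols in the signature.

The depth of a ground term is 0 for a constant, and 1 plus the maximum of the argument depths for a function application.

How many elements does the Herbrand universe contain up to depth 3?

163220

Count level by level. With function symbols s/2, the terms of depth ≤ k are the 4 constants together with each function applied to depth-≤(k−1) tuples, so N_k = 4 + N_{k-1}^2.
N_0 = 4
N_1 = 4 + 4^2 = 20
N_2 = 4 + 20^2 = 404
N_3 = 4 + 404^2 = 163220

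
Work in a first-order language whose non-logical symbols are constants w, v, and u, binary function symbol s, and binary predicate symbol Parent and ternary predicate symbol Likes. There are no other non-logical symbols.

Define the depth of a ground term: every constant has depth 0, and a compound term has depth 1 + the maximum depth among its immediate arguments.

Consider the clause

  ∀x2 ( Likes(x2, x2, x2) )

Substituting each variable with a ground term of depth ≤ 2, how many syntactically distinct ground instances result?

147

Ground terms of depth ≤ 2:
  Let N_k count ground terms of depth at most k. Each non-constant term of depth ≤ k is some function symbol applied to depth-≤(k−1) arguments, giving N_k = 3 + N_{k-1}^2.
  N_0 = 3
  N_1 = 3 + 3^2 = 12
  N_2 = 3 + 12^2 = 147
So there are 147 ground terms available for substitution.
The variable x2 ranges independently over the available ground terms, and distinct assignments produce distinct instances.
Number of ground instances = 147.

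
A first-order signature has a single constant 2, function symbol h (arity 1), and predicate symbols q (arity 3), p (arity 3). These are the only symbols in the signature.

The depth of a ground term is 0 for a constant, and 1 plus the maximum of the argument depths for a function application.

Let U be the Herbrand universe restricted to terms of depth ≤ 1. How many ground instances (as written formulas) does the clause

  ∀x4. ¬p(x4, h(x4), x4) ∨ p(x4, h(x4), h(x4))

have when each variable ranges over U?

2

Ground terms of depth ≤ 1:
  Count level by level. With function symbols h/1, the terms of depth ≤ k are the 1 constant together with each function applied to depth-≤(k−1) tuples, so N_k = 1 + N_{k-1}.
  N_0 = 1
  N_1 = 1 + 1 = 2
So there are 2 ground terms available for substitution.
There is 1 variable to instantiate (x4),  occurring in at least one literal, so different choices give different ground instances.
Number of ground instances = 2.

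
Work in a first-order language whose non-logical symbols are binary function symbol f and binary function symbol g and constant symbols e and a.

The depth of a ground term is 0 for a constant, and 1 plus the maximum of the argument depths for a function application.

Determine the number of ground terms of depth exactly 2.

Write N_k for the number of ground terms of depth ≤ k. A term of depth ≤ k is either a constant or a function symbol applied to arguments of depth ≤ k−1, so N_k = 2 + N_{k-1}^2 + N_{k-1}^2.
N_0 = 2
N_1 = 2 + 2^2 + 2^2 = 10
N_2 = 2 + 10^2 + 10^2 = 202
Terms of depth exactly 2: N_2 − N_1 = 202 − 10 = 192.

192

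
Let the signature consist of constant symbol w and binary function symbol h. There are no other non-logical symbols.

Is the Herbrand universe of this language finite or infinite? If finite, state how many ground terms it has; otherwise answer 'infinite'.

The signature has at least one function symbol (h, arity 2) and at least one constant (w).
Iterating h gives infinitely many distinct ground terms: w, h(w, w), h(h(w, w), h(w, w)), ...
So the Herbrand universe is infinite.

infinite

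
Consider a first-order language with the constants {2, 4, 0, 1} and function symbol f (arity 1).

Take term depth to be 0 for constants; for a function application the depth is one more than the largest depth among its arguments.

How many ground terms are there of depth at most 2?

Count level by level. With function symbols f/1, the terms of depth ≤ k are the 4 constants together with each function applied to depth-≤(k−1) tuples, so N_k = 4 + N_{k-1}.
N_0 = 4
N_1 = 4 + 4 = 8
N_2 = 4 + 8 = 12

12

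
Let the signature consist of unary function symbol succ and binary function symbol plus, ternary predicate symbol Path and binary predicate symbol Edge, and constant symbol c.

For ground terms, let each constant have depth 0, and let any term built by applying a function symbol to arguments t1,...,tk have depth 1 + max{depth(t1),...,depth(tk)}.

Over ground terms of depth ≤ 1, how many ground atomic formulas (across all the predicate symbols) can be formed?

36

First count ground terms of depth ≤ 1.
Write N_k for the number of ground terms of depth ≤ k. A term of depth ≤ k is either a constant or a function symbol applied to arguments of depth ≤ k−1, so N_k = 1 + N_{k-1} + N_{k-1}^2.
N_0 = 1
N_1 = 1 + 1 + 1^2 = 3
Explicitly: c, succ(c), plus(c, c).
So |H| = 3.
Ground atoms are formed by filling each argument slot of a predicate with a term from H, so an r-ary predicate gives |H|^r atoms:
  Path: 3^3 = 27;  Edge: 3^2 = 9
Total ground atoms: 27 + 9 = 36.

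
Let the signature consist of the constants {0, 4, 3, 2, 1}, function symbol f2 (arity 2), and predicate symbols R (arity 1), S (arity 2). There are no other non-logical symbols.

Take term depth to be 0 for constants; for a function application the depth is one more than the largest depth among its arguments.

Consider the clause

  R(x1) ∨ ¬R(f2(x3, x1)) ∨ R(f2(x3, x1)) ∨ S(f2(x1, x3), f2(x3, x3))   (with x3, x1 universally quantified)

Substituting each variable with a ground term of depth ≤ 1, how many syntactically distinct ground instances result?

900

Ground terms of depth ≤ 1:
  Write N_k for the number of ground terms of depth ≤ k. A term of depth ≤ k is either a constant or a function symbol applied to arguments of depth ≤ k−1, so N_k = 5 + N_{k-1}^2.
  N_0 = 5
  N_1 = 5 + 5^2 = 30
So there are 30 ground terms available for substitution.
Each of x3, x1 ranges independently over the available ground terms, and distinct assignments produce distinct instances.
Number of ground instances = 30^2 = 900.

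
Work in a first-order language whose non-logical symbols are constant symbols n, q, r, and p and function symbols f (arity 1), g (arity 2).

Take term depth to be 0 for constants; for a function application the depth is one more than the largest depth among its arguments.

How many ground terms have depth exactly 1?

Let N_k count ground terms of depth at most k. Each non-constant term of depth ≤ k is some function symbol applied to depth-≤(k−1) arguments, giving N_k = 4 + N_{k-1} + N_{k-1}^2.
N_0 = 4
N_1 = 4 + 4 + 4^2 = 24
Terms of depth exactly 1: N_1 − N_0 = 24 − 4 = 20.

20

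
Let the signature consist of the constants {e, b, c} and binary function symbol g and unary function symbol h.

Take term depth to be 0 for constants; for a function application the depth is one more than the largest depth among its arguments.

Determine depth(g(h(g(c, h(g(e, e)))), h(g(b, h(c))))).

depth(g(e, e)) = 1 + max(0, 0) = 1
depth(h(g(e, e))) = 1 + depth(g(e, e)) = 1 + 1 = 2
depth(g(c, h(g(e, e)))) = 1 + max(0, 2) = 3
depth(h(g(c, h(g(e, e))))) = 1 + depth(g(c, h(g(e, e)))) = 1 + 3 = 4
depth(h(c)) = 1 + depth(c) = 1 + 0 = 1
depth(g(b, h(c))) = 1 + max(0, 1) = 2
depth(h(g(b, h(c)))) = 1 + depth(g(b, h(c))) = 1 + 2 = 3
depth(g(h(g(c, h(g(e, e)))), h(g(b, h(c))))) = 1 + max(4, 3) = 5

5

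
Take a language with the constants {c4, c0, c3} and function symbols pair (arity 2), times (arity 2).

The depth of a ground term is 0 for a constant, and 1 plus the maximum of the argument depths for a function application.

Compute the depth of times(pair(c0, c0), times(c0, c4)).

depth(pair(c0, c0)) = 1 + max(0, 0) = 1
depth(times(c0, c4)) = 1 + max(0, 0) = 1
depth(times(pair(c0, c0), times(c0, c4))) = 1 + max(1, 1) = 2

2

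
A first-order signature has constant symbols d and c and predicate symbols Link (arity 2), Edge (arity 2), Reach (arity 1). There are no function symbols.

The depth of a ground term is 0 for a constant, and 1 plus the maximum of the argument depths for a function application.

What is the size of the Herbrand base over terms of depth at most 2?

10

First count ground terms of depth ≤ 2.
With no function symbols every ground term is a constant, so there are exactly 2 ground terms at every depth bound.
N_0 = 2
N_1 = 2
N_2 = 2
So |H| = 2.
Each predicate of arity r yields |H|^r ground atoms (one per choice of an r-tuple from H):
  Link: 2^2 = 4;  Edge: 2^2 = 4;  Reach: 2
Total ground atoms: 4 + 4 + 2 = 10.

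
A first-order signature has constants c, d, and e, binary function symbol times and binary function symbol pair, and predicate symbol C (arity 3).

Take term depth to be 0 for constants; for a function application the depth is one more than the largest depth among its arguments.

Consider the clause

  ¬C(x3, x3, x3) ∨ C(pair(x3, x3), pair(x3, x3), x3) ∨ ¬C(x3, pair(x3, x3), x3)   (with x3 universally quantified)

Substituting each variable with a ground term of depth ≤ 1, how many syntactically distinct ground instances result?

21

Ground terms of depth ≤ 1:
  Let N_k = |{terms of depth ≤ k}|. Then N_0 = 3 and N_k = 3 + N_{k-1}^2 + N_{k-1}^2 for k ≥ 1 (one summand per function symbol, arity giving the exponent).
  N_0 = 3
  N_1 = 3 + 3^2 + 3^2 = 21
So there are 21 ground terms available for substitution.
The body mentions the single quantified variable x3; since ground terms form a free algebra, no two substitutions collapse to the same formula.
Number of ground instances = 21.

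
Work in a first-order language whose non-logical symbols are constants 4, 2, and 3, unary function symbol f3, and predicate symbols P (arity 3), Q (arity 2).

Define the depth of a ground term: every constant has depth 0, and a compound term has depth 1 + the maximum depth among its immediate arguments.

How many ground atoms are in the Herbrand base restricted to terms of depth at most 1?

First count ground terms of depth ≤ 1.
Count level by level. With function symbols f3/1, the terms of depth ≤ k are the 3 constants together with each function applied to depth-≤(k−1) tuples, so N_k = 3 + N_{k-1}.
N_0 = 3
N_1 = 3 + 3 = 6
Explicitly: 4, 2, 3, f3(4), f3(2), f3(3).
So |H| = 6.
For each predicate symbol, the number of ground atoms is |H| raised to its arity; summing:
  P: 6^3 = 216;  Q: 6^2 = 36
Total ground atoms: 216 + 36 = 252.

252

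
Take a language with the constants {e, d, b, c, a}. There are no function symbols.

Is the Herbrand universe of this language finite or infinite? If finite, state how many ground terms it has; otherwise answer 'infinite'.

There are no function symbols, so every ground term is one of the 5 constants.
The Herbrand universe is {e, d, b, c, a}, which is finite with 5 elements.

5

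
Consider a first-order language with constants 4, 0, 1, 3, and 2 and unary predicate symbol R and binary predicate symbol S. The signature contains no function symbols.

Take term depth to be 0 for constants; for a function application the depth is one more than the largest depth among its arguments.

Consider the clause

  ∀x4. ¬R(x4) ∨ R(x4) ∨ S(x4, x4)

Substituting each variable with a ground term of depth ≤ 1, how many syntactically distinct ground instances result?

5

Ground terms of depth ≤ 1:
  With no function symbols every ground term is a constant, so there are exactly 5 ground terms at every depth bound.
  N_0 = 5
  N_1 = 5
  Explicitly: 4, 0, 1, 3, 2.
So there are 5 ground terms available for substitution.
The variable x4 ranges independently over the available ground terms, and distinct assignments produce distinct instances.
Number of ground instances = 5.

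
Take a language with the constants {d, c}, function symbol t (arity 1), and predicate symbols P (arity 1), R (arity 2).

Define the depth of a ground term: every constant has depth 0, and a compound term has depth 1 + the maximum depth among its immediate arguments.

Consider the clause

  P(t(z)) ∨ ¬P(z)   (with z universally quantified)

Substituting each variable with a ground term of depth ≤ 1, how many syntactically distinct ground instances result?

4

Ground terms of depth ≤ 1:
  If N_k denotes the number of depth-≤k ground terms, the 2 constants give N_0 = 2, and each function symbol of arity r contributes N_{k-1}^r new terms at level k: N_k = 2 + N_{k-1}.
  N_0 = 2
  N_1 = 2 + 2 = 4
  Explicitly: d, c, t(d), t(c).
So there are 4 ground terms available for substitution.
The variable z ranges independently over the available ground terms, and distinct assignments produce distinct instances.
Number of ground instances = 4.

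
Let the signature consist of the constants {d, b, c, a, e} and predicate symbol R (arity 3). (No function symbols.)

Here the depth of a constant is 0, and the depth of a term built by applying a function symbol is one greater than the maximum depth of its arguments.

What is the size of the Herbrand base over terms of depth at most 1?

125

First count ground terms of depth ≤ 1.
With no function symbols every ground term is a constant, so there are exactly 5 ground terms at every depth bound.
N_0 = 5
N_1 = 5
So |H| = 5.
A ground atom is a predicate applied to a tuple of terms from H, so the count is the sum over predicates of |H|^arity:
  R: 5^3 = 125
Total ground atoms: 125.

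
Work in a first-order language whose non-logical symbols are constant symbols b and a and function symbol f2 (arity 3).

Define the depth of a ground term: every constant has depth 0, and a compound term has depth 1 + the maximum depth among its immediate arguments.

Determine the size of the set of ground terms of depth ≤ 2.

1002

Count level by level. With function symbols f2/3, the terms of depth ≤ k are the 2 constants together with each function applied to depth-≤(k−1) tuples, so N_k = 2 + N_{k-1}^3.
N_0 = 2
N_1 = 2 + 2^3 = 10
N_2 = 2 + 10^3 = 1002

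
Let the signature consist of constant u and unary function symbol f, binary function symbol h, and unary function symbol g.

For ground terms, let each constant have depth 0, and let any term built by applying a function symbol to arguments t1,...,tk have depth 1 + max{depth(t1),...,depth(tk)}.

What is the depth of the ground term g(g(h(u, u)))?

depth(h(u, u)) = 1 + max(0, 0) = 1
depth(g(h(u, u))) = 1 + depth(h(u, u)) = 1 + 1 = 2
depth(g(g(h(u, u)))) = 1 + depth(g(h(u, u))) = 1 + 2 = 3

3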